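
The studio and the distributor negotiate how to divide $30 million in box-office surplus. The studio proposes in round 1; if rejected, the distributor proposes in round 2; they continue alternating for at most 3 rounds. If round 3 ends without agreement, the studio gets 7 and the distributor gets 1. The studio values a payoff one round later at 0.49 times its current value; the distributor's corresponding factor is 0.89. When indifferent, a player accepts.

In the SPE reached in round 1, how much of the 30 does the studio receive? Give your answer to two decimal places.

15.95

Round 3 (the studio proposes): the distributor gets 1 if talks fail, so the studio offers 1 and keeps 29.
Round 2 (the distributor proposes): the studio can get 29 next round, worth 0.49 × 29 = 14.21 now. The distributor offers 14.21 and keeps 30 − 14.21 = 15.79.
Round 1 (the studio proposes): the distributor can get 15.79 next round, worth 0.89 × 15.79 = 14.0531 now; the studio offers that and keeps 15.9469.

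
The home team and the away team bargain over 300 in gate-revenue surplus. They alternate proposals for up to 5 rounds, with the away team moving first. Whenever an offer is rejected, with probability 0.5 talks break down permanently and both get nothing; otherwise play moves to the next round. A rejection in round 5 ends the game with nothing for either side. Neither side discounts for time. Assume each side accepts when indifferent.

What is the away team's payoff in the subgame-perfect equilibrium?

Round 5 (the away team proposes): the home team will accept anything ≥ 0, so the away team offers 0 and keeps 300.
Round 4 (the home team proposes): rejecting gives the away team an expected 0.5 × 300 = 150; the home team offers that and keeps 150.
Round 3 (the away team proposes): rejecting gives the home team an expected 0.5 × 150 = 75; the away team offers that and keeps 225.
Round 2 (the home team proposes): rejecting gives the away team an expected 0.5 × 225 = 112.5. The home team offers 112.5 and keeps 300 − 112.5 = 187.5.
Round 1 (the away team proposes): rejecting gives the home team an expected 0.5 × 187.5 = 93.75. The away team offers 93.75 and keeps 300 − 93.75 = 206.25.

206.25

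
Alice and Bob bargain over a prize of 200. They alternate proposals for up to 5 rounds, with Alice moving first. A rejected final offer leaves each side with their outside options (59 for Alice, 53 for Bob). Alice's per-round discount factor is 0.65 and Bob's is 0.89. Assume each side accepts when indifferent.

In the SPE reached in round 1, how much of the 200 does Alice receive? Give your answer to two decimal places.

83.92

Round 5 (Alice proposes): Bob gets 53 if talks fail, so Alice offers 53 and keeps 147.
Round 4 (Bob proposes): Alice can get 147 next round, worth 0.65 × 147 = 95.55 now. Bob offers 95.55 and keeps 200 − 95.55 = 104.45.
Round 3 (Alice proposes): Bob can get 104.45 next round, worth 0.89 × 104.45 = 92.9605 now, so Alice offers 92.9605, keeping 107.0395.
Round 2 (Bob proposes): Alice can get 107.0395 next round, worth 0.65 × 107.0395 = 69.575675 now, so Bob offers 69.575675, keeping 130.424325.
Round 1 (Alice proposes): Bob can get 130.424325 next round, worth 0.89 × 130.424325 = 116.07764925 now; Alice offers that and keeps 83.92235075.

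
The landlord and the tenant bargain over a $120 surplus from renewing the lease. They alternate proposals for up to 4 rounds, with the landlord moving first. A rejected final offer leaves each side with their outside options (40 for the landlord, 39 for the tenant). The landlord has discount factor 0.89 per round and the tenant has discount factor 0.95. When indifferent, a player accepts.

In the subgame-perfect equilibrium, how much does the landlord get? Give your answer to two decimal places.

By backward induction:
Round 4 (the tenant proposes): the landlord gets 40 if talks fail, so the tenant offers 40 and keeps 80.
Round 3 (the landlord proposes): the tenant can get 80 next round, worth 0.95 × 80 = 76 now; the landlord offers that and keeps 44.
Round 2 (the tenant proposes): the landlord can get 44 next round, worth 0.89 × 44 = 39.16 now; the tenant offers that and keeps 80.84.
Round 1 (the landlord proposes): the tenant can get 80.84 next round, worth 0.95 × 80.84 = 76.798 now. The landlord offers 76.798 and keeps 120 − 76.798 = 43.202.

43.20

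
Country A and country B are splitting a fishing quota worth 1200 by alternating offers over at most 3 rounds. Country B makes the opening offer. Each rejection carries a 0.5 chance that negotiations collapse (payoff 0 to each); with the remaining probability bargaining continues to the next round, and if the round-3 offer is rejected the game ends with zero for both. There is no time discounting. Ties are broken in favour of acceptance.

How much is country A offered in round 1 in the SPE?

300

Round 3 (country B proposes): country A will accept anything ≥ 0, so country B offers 0 and keeps 1200.
Round 2 (country A proposes): rejecting gives country B an expected 0.5 × 1200 = 600; country A offers that and keeps 600.
Round 1 (country B proposes): rejecting gives country A an expected 0.5 × 600 = 300; country B offers that and keeps 900.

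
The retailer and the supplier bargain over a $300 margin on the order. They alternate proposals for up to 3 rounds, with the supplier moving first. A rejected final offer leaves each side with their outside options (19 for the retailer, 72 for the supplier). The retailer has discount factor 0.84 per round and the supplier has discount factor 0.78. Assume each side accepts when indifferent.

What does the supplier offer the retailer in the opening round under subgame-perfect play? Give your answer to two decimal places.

67.89

Work backward from the last round.
Round 3 (the supplier proposes): the retailer gets 19 if talks fail, so the supplier offers 19 and keeps 281.
Round 2 (the retailer proposes): the supplier can get 281 next round, worth 0.78 × 281 = 219.18 now. The retailer offers 219.18 and keeps 300 − 219.18 = 80.82.
Round 1 (the supplier proposes): the retailer can get 80.82 next round, worth 0.84 × 80.82 = 67.8888 now; the supplier offers that and keeps 232.1112.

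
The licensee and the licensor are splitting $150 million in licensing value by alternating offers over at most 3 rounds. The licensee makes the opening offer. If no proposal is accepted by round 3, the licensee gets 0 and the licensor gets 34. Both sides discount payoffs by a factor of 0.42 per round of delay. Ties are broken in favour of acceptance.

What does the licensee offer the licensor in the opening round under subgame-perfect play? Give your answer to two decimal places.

42.54

Round 3 (the licensee proposes): the licensor gets 34 if talks fail, so the licensee offers 34 and keeps 116.
Round 2 (the licensor proposes): the licensee can get 116 next round, worth 0.42 × 116 = 48.72 now, so the licensor offers 48.72, keeping 101.28.
Round 1 (the licensee proposes): the licensor can get 101.28 next round, worth 0.42 × 101.28 = 42.5376 now. The licensee offers 42.5376 and keeps 150 − 42.5376 = 107.4624.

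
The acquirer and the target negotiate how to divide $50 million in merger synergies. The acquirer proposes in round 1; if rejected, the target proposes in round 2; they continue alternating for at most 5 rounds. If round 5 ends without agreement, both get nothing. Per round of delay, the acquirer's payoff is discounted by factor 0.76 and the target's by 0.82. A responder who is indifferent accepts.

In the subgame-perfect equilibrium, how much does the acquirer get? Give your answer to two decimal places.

34.03

Round 5 (the acquirer proposes): rejection yields 0 for the target; the acquirer offers 0 and keeps 50.
Round 4 (the target proposes): the acquirer can get 50 next round, worth 0.76 × 50 = 38 now; the target offers that and keeps 12.
Round 3 (the acquirer proposes): the target can get 12 next round, worth 0.82 × 12 = 9.84 now; the acquirer offers that and keeps 40.16.
Round 2 (the target proposes): the acquirer can get 40.16 next round, worth 0.76 × 40.16 = 30.5216 now. The target offers 30.5216 and keeps 50 − 30.5216 = 19.4784.
Round 1 (the acquirer proposes): the target can get 19.4784 next round, worth 0.82 × 19.4784 = 15.972288 now; the acquirer offers that and keeps 34.027712.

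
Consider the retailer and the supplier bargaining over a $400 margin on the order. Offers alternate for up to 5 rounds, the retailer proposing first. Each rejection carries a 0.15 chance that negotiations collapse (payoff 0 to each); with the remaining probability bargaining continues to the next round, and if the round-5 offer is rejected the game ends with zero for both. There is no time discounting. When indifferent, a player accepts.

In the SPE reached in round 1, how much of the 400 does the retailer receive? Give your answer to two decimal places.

Round 5 (the retailer proposes): rejection yields 0 for the supplier; the retailer offers 0 and keeps 400.
Round 4 (the supplier proposes): rejecting gives the retailer an expected 0.85 × 400 = 340; the supplier offers that and keeps 60.
Round 3 (the retailer proposes): rejecting gives the supplier an expected 0.85 × 60 = 51; the retailer offers that and keeps 349.
Round 2 (the supplier proposes): rejecting gives the retailer an expected 0.85 × 349 = 296.65, so the supplier offers 296.65, keeping 103.35.
Round 1 (the retailer proposes): rejecting gives the supplier an expected 0.85 × 103.35 = 87.8475. The retailer offers 87.8475 and keeps 400 − 87.8475 = 312.1525.

312.15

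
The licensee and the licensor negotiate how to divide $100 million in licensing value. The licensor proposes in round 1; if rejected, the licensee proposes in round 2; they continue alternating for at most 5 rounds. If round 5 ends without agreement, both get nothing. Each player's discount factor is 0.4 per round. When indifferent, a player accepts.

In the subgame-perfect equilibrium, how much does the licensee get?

27.84

Round 5 (the licensor proposes): the licensee will accept anything ≥ 0, so the licensor offers 0 and keeps 100.
Round 4 (the licensee proposes): the licensor can get 100 next round, worth 0.4 × 100 = 40 now; the licensee offers that and keeps 60.
Round 3 (the licensor proposes): the licensee can get 60 next round, worth 0.4 × 60 = 24 now. The licensor offers 24 and keeps 100 − 24 = 76.
Round 2 (the licensee proposes): the licensor can get 76 next round, worth 0.4 × 76 = 30.4 now, so the licensee offers 30.4, keeping 69.6.
Round 1 (the licensor proposes): the licensee can get 69.6 next round, worth 0.4 × 69.6 = 27.84 now; the licensor offers that and keeps 72.16.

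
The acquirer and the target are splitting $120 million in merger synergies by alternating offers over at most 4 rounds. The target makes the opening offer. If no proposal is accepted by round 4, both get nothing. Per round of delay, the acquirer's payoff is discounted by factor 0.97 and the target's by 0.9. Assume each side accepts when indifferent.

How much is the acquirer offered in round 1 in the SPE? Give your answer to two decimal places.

Solve by backward induction from round 4.
Round 4 (the acquirer proposes): the target will accept anything ≥ 0, so the acquirer offers 0 and keeps 120.
Round 3 (the target proposes): the acquirer can get 120 next round, worth 0.97 × 120 = 116.4 now; the target offers that and keeps 3.6.
Round 2 (the acquirer proposes): the target can get 3.6 next round, worth 0.9 × 3.6 = 3.24 now, so the acquirer offers 3.24, keeping 116.76.
Round 1 (the target proposes): the acquirer can get 116.76 next round, worth 0.97 × 116.76 = 113.2572 now; the target offers that and keeps 6.7428.

113.26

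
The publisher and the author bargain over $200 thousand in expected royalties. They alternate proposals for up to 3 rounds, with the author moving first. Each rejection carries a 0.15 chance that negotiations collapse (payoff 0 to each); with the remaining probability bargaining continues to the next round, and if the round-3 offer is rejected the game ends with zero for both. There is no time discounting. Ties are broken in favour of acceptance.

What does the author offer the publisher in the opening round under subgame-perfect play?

25.5

By backward induction:
Round 3 (the author proposes): the publisher will accept anything ≥ 0, so the author offers 0 and keeps 200.
Round 2 (the publisher proposes): rejecting gives the author an expected 0.85 × 200 = 170. The publisher offers 170 and keeps 200 − 170 = 30.
Round 1 (the author proposes): rejecting gives the publisher an expected 0.85 × 30 = 25.5. The author offers 25.5 and keeps 200 − 25.5 = 174.5.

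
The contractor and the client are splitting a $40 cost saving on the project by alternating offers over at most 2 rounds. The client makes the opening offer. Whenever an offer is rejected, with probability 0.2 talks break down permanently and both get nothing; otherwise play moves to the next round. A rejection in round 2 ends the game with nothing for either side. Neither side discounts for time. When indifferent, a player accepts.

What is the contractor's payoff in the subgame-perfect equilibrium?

By backward induction:
Round 2 (the contractor proposes): rejection yields 0 for the client; the contractor offers 0 and keeps 40.
Round 1 (the client proposes): rejecting gives the contractor an expected 0.8 × 40 = 32; the client offers that and keeps 8.

32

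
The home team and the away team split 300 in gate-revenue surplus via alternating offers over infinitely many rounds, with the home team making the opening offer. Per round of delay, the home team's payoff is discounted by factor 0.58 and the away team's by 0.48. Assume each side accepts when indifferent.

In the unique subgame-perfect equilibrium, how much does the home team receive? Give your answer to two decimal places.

When the home team proposes, the away team accepts any offer worth at least 0.48 times what the away team would get by proposing next round; and vice versa.
This gives x = 300 − 0.48y and y = 300 − 0.58x, where x and y are each side's share when it proposes.
Hence (1 − 0.48·0.58)x = 300(1 − 0.48), i.e. 0.7216·x = 156.
x ≈ 216.1863; the away team's share is 300 − x ≈ 83.8137.

216.19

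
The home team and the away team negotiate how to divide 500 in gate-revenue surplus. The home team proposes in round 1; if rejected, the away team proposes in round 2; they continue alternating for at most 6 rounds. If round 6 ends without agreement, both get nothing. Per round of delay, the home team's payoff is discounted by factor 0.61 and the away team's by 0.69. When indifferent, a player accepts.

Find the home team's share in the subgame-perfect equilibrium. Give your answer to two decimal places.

247.70

Round 6 (the away team proposes): the home team will accept anything ≥ 0, so the away team offers 0 and keeps 500.
Round 5 (the home team proposes): the away team can get 500 next round, worth 0.69 × 500 = 345 now, so the home team offers 345, keeping 155.
Round 4 (the away team proposes): the home team can get 155 next round, worth 0.61 × 155 = 94.55 now; the away team offers that and keeps 405.45.
Round 3 (the home team proposes): the away team can get 405.45 next round, worth 0.69 × 405.45 = 279.7605 now. The home team offers 279.7605 and keeps 500 − 279.7605 = 220.2395.
Round 2 (the away team proposes): the home team can get 220.2395 next round, worth 0.61 × 220.2395 = 134.346095 now, so the away team offers 134.346095, keeping 365.653905.
Round 1 (the home team proposes): the away team can get 365.653905 next round, worth 0.69 × 365.653905 = 252.30119445 now, so the home team offers 252.30119445, keeping 247.69880555.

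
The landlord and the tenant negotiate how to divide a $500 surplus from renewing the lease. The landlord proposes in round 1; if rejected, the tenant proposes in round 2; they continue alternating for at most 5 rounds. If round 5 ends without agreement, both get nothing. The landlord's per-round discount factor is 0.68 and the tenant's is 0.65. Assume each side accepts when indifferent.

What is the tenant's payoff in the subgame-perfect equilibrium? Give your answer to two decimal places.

Round 5 (the landlord proposes): the tenant will accept anything ≥ 0, so the landlord offers 0 and keeps 500.
Round 4 (the tenant proposes): the landlord can get 500 next round, worth 0.68 × 500 = 340 now. The tenant offers 340 and keeps 500 − 340 = 160.
Round 3 (the landlord proposes): the tenant can get 160 next round, worth 0.65 × 160 = 104 now, so the landlord offers 104, keeping 396.
Round 2 (the tenant proposes): the landlord can get 396 next round, worth 0.68 × 396 = 269.28 now. The tenant offers 269.28 and keeps 500 − 269.28 = 230.72.
Round 1 (the landlord proposes): the tenant can get 230.72 next round, worth 0.65 × 230.72 = 149.968 now; the landlord offers that and keeps 350.032.

149.97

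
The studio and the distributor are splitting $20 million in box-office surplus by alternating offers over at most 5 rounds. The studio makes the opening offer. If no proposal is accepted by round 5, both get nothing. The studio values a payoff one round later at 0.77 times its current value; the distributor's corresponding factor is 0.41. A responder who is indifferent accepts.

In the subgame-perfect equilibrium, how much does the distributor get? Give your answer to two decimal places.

2.48

Work backward from the last round.
Round 5 (the studio proposes): the distributor will accept anything ≥ 0, so the studio offers 0 and keeps 20.
Round 4 (the distributor proposes): the studio can get 20 next round, worth 0.77 × 20 = 15.4 now; the distributor offers that and keeps 4.6.
Round 3 (the studio proposes): the distributor can get 4.6 next round, worth 0.41 × 4.6 = 1.886 now; the studio offers that and keeps 18.114.
Round 2 (the distributor proposes): the studio can get 18.114 next round, worth 0.77 × 18.114 = 13.94778 now; the distributor offers that and keeps 6.05222.
Round 1 (the studio proposes): the distributor can get 6.05222 next round, worth 0.41 × 6.05222 = 2.4814102 now, so the studio offers 2.4814102, keeping 17.5185898.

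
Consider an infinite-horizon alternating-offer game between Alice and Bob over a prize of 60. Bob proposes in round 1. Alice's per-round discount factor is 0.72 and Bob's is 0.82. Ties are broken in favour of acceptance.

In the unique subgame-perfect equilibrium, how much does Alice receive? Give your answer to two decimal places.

In a stationary SPE each proposer offers the other exactly their discounted continuation value.
If Bob keeps x when proposing and Alice keeps y when proposing, then x = 60 − 0.72y and y = 60 − 0.82x.
Solving: x = 60(1 − 0.72) / (1 − 0.82·0.72) = 16.8 / 0.4096 ≈ 41.0156.
Alice gets 60 − 41.0156 ≈ 18.9844.

18.98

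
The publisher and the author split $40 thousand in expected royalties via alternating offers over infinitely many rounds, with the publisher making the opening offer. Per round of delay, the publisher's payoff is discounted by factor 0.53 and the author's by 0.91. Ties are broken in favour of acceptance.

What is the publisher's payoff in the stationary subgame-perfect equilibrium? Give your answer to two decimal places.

6.95

When the publisher proposes, the author accepts any offer worth at least 0.91 times what the author would get by proposing next round; and vice versa.
This gives x = 40 − 0.91y and y = 40 − 0.53x, where x and y are each side's share when it proposes.
Hence (1 − 0.91·0.53)x = 40(1 − 0.91), i.e. 0.5177·x = 3.6.
x ≈ 6.9538; the author's share is 40 − x ≈ 33.0462.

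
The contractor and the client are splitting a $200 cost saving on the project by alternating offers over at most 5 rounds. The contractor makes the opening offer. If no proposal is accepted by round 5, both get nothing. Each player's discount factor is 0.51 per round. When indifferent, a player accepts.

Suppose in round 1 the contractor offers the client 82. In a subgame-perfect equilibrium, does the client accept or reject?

Accept

Round 5 (the contractor proposes): the client will accept anything ≥ 0, so the contractor offers 0 and keeps 200.
Round 4 (the client proposes): the contractor can get 200 next round, worth 0.51 × 200 = 102 now; the client offers that and keeps 98.
Round 3 (the contractor proposes): the client can get 98 next round, worth 0.51 × 98 = 49.98 now. The contractor offers 49.98 and keeps 200 − 49.98 = 150.02.
Round 2 (the client proposes): the contractor can get 150.02 next round, worth 0.51 × 150.02 = 76.5102 now, so the client offers 76.5102, keeping 123.4898.
So by rejecting in round 1, the client gets 123.4898 next round, worth 0.51 × 123.4898 = 62.979798 now.
Offer 82 ≥ 62.979798, so the client accepts.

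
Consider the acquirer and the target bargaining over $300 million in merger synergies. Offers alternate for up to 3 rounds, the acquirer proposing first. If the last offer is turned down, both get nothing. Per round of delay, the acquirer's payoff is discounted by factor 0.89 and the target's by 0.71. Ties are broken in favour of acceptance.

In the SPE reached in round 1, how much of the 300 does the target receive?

23.43

Work backward from the last round.
Round 3 (the acquirer proposes): rejection yields 0 for the target; the acquirer offers 0 and keeps 300.
Round 2 (the target proposes): the acquirer can get 300 next round, worth 0.89 × 300 = 267 now, so the target offers 267, keeping 33.
Round 1 (the acquirer proposes): the target can get 33 next round, worth 0.71 × 33 = 23.43 now. The acquirer offers 23.43 and keeps 300 − 23.43 = 276.57.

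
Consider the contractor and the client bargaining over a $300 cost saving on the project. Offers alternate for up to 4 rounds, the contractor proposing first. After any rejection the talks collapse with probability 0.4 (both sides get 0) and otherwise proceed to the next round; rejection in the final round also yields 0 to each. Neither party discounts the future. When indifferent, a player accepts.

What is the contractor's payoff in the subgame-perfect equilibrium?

163.2

Round 4 (the client proposes): rejection yields 0 for the contractor; the client offers 0 and keeps 300.
Round 3 (the contractor proposes): rejecting gives the client an expected 0.6 × 300 = 180, so the contractor offers 180, keeping 120.
Round 2 (the client proposes): rejecting gives the contractor an expected 0.6 × 120 = 72, so the client offers 72, keeping 228.
Round 1 (the contractor proposes): rejecting gives the client an expected 0.6 × 228 = 136.8. The contractor offers 136.8 and keeps 300 − 136.8 = 163.2.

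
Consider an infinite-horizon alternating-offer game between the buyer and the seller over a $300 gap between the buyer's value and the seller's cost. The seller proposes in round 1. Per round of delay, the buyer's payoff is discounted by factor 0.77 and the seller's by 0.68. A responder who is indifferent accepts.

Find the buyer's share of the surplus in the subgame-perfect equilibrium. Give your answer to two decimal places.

155.16

When the seller proposes, the buyer accepts any offer worth at least 0.77 times what the buyer would get by proposing next round; and vice versa.
This gives x = 300 − 0.77y and y = 300 − 0.68x, where x and y are each side's share when it proposes.
Hence (1 − 0.77·0.68)x = 300(1 − 0.77), i.e. 0.4764·x = 69.
x ≈ 144.8363; the buyer's share is 300 − x ≈ 155.1637.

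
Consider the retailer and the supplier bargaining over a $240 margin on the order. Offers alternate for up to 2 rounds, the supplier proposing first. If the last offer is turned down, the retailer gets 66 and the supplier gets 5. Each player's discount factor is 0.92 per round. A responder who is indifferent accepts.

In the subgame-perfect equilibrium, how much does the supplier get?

23.8

Round 2 (the retailer proposes): the supplier gets 5 if talks fail, so the retailer offers 5 and keeps 235.
Round 1 (the supplier proposes): the retailer can get 235 next round, worth 0.92 × 235 = 216.2 now, so the supplier offers 216.2, keeping 23.8.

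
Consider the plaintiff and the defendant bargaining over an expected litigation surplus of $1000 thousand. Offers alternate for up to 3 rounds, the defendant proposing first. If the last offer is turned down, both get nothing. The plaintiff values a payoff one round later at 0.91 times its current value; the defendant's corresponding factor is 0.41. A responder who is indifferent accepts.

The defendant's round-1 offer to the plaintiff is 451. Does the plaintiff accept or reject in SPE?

Reject

Round 3 (the defendant proposes): rejection yields 0 for the plaintiff; the defendant offers 0 and keeps 1000.
Round 2 (the plaintiff proposes): the defendant can get 1000 next round, worth 0.41 × 1000 = 410 now; the plaintiff offers that and keeps 590.
So by rejecting in round 1, the plaintiff gets 590 next round, worth 0.91 × 590 = 536.9 now.
Offer 451 < 536.9, so the plaintiff rejects.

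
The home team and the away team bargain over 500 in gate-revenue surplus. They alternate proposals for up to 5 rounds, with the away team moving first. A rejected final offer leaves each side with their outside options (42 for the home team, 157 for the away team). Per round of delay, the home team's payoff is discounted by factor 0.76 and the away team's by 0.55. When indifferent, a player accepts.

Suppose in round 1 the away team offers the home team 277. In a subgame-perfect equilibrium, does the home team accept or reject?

Accept

Round 5 (the away team proposes): the home team gets 42 if talks fail, so the away team offers 42 and keeps 458.
Round 4 (the home team proposes): the away team can get 458 next round, worth 0.55 × 458 = 251.9 now. The home team offers 251.9 and keeps 500 − 251.9 = 248.1.
Round 3 (the away team proposes): the home team can get 248.1 next round, worth 0.76 × 248.1 = 188.556 now. The away team offers 188.556 and keeps 500 − 188.556 = 311.444.
Round 2 (the home team proposes): the away team can get 311.444 next round, worth 0.55 × 311.444 = 171.2942 now. The home team offers 171.2942 and keeps 500 − 171.2942 = 328.7058.
So by rejecting in round 1, the home team gets 328.7058 next round, worth 0.76 × 328.7058 = 249.816408 now.
Offer 277 ≥ 249.816408, so the home team accepts.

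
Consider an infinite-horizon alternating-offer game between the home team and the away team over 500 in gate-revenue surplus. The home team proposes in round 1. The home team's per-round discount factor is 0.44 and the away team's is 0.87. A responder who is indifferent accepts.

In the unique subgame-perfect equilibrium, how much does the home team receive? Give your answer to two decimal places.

Let x be the home team's share when the home team proposes and y be the away team's share when the away team proposes.
The away team accepts iff offered ≥ 0.87·y, so x = 500 − 0.87y. Symmetrically y = 500 − 0.44x.
Substituting: x = 500 − 0.87(500 − 0.44x), giving x(1 − 0.44·0.87) = 500(1 − 0.87).
So x = 500 × 0.13 / 0.6172 ≈ 105.3143, and the away team receives 500 − x ≈ 394.6857.

105.31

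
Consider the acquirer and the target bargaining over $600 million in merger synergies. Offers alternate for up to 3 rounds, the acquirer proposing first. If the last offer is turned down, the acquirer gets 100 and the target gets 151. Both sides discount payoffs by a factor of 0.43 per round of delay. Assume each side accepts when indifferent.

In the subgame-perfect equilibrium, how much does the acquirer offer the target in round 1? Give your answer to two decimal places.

Round 3 (the acquirer proposes): the target gets 151 if talks fail, so the acquirer offers 151 and keeps 449.
Round 2 (the target proposes): the acquirer can get 449 next round, worth 0.43 × 449 = 193.07 now; the target offers that and keeps 406.93.
Round 1 (the acquirer proposes): the target can get 406.93 next round, worth 0.43 × 406.93 = 174.9799 now; the acquirer offers that and keeps 425.0201.

174.98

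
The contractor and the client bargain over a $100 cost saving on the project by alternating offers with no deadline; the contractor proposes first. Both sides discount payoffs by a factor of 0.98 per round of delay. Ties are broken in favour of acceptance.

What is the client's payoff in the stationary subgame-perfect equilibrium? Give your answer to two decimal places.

When the contractor proposes, the client accepts any offer worth at least 0.98 times what the client would get by proposing next round; and vice versa.
This gives x = 100 − 0.98y and y = 100 − 0.98x, where x and y are each side's share when it proposes.
Hence (1 − 0.98·0.98)x = 100(1 − 0.98), i.e. 0.0396·x = 2.
x ≈ 50.5051; the client's share is 100 − x ≈ 49.4949.

49.49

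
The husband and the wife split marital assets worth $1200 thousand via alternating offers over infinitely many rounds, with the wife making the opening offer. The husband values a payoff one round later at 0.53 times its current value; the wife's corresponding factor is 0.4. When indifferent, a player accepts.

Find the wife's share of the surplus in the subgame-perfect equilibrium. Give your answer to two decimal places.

Let x be the wife's share when the wife proposes and y be the husband's share when the husband proposes.
The husband accepts iff offered ≥ 0.53·y, so x = 1200 − 0.53y. Symmetrically y = 1200 − 0.4x.
Substituting: x = 1200 − 0.53(1200 − 0.4x), giving x(1 − 0.4·0.53) = 1200(1 − 0.53).
So x = 1200 × 0.47 / 0.788 ≈ 715.7360, and the husband receives 1200 − x ≈ 484.2640.

715.74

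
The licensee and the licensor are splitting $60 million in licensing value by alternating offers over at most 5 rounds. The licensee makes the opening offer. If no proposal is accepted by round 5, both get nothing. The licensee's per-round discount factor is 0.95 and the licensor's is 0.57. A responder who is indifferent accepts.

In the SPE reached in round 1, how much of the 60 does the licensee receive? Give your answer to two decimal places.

57.36

Work backward from the last round.
Round 5 (the licensee proposes): rejection yields 0 for the licensor; the licensee offers 0 and keeps 60.
Round 4 (the licensor proposes): the licensee can get 60 next round, worth 0.95 × 60 = 57 now. The licensor offers 57 and keeps 60 − 57 = 3.
Round 3 (the licensee proposes): the licensor can get 3 next round, worth 0.57 × 3 = 1.71 now. The licensee offers 1.71 and keeps 60 − 1.71 = 58.29.
Round 2 (the licensor proposes): the licensee can get 58.29 next round, worth 0.95 × 58.29 = 55.3755 now. The licensor offers 55.3755 and keeps 60 − 55.3755 = 4.6245.
Round 1 (the licensee proposes): the licensor can get 4.6245 next round, worth 0.57 × 4.6245 = 2.635965 now. The licensee offers 2.635965 and keeps 60 − 2.635965 = 57.364035.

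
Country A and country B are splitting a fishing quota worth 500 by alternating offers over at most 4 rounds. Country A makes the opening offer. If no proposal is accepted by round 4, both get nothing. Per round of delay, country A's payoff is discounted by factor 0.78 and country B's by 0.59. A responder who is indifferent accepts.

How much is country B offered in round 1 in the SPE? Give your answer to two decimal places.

200.66

Solve by backward induction from round 4.
Round 4 (country B proposes): country A will accept anything ≥ 0, so country B offers 0 and keeps 500.
Round 3 (country A proposes): country B can get 500 next round, worth 0.59 × 500 = 295 now; country A offers that and keeps 205.
Round 2 (country B proposes): country A can get 205 next round, worth 0.78 × 205 = 159.9 now; country B offers that and keeps 340.1.
Round 1 (country A proposes): country B can get 340.1 next round, worth 0.59 × 340.1 = 200.659 now, so country A offers 200.659, keeping 299.341.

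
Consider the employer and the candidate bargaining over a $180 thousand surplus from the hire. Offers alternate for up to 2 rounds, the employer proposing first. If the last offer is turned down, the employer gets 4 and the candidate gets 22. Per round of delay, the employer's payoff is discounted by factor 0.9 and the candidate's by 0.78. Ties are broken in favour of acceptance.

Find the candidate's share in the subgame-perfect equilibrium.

137.28

Round 2 (the candidate proposes): the employer gets 4 if talks fail, so the candidate offers 4 and keeps 176.
Round 1 (the employer proposes): the candidate can get 176 next round, worth 0.78 × 176 = 137.28 now; the employer offers that and keeps 42.72.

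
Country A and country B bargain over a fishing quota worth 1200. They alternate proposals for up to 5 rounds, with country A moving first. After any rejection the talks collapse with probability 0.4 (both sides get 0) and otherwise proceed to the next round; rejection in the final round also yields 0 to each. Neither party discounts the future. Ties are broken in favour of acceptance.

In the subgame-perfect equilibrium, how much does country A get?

Round 5 (country A proposes): country B will accept anything ≥ 0, so country A offers 0 and keeps 1200.
Round 4 (country B proposes): rejecting gives country A an expected 0.6 × 1200 = 720, so country B offers 720, keeping 480.
Round 3 (country A proposes): rejecting gives country B an expected 0.6 × 480 = 288; country A offers that and keeps 912.
Round 2 (country B proposes): rejecting gives country A an expected 0.6 × 912 = 547.2. Country B offers 547.2 and keeps 1200 − 547.2 = 652.8.
Round 1 (country A proposes): rejecting gives country B an expected 0.6 × 652.8 = 391.68, so country A offers 391.68, keeping 808.32.

808.32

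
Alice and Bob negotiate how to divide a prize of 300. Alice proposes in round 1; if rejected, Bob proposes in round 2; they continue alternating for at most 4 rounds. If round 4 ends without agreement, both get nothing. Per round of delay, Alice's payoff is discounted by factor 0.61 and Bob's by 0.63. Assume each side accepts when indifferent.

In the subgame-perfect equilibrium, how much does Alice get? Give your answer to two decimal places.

153.66

Work backward from the last round.
Round 4 (Bob proposes): Alice will accept anything ≥ 0, so Bob offers 0 and keeps 300.
Round 3 (Alice proposes): Bob can get 300 next round, worth 0.63 × 300 = 189 now. Alice offers 189 and keeps 300 − 189 = 111.
Round 2 (Bob proposes): Alice can get 111 next round, worth 0.61 × 111 = 67.71 now, so Bob offers 67.71, keeping 232.29.
Round 1 (Alice proposes): Bob can get 232.29 next round, worth 0.63 × 232.29 = 146.3427 now. Alice offers 146.3427 and keeps 300 − 146.3427 = 153.6573.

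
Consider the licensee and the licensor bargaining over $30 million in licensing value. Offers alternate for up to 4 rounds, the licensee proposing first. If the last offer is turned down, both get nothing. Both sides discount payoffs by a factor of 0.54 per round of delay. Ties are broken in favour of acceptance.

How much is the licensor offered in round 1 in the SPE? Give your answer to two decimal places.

12.18

Round 4 (the licensor proposes): the licensee will accept anything ≥ 0, so the licensor offers 0 and keeps 30.
Round 3 (the licensee proposes): the licensor can get 30 next round, worth 0.54 × 30 = 16.2 now, so the licensee offers 16.2, keeping 13.8.
Round 2 (the licensor proposes): the licensee can get 13.8 next round, worth 0.54 × 13.8 = 7.452 now, so the licensor offers 7.452, keeping 22.548.
Round 1 (the licensee proposes): the licensor can get 22.548 next round, worth 0.54 × 22.548 = 12.17592 now; the licensee offers that and keeps 17.82408.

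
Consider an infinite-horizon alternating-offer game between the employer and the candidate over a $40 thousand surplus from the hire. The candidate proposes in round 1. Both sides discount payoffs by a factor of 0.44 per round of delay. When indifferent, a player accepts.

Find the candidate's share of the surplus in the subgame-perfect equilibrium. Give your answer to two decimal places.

In a stationary SPE each proposer offers the other exactly their discounted continuation value.
If the candidate keeps x when proposing and the employer keeps y when proposing, then x = 40 − 0.44y and y = 40 − 0.44x.
Solving: x = 40(1 − 0.44) / (1 − 0.44·0.44) = 22.4 / 0.8064 ≈ 27.7778.
The employer gets 40 − 27.7778 ≈ 12.2222.

27.78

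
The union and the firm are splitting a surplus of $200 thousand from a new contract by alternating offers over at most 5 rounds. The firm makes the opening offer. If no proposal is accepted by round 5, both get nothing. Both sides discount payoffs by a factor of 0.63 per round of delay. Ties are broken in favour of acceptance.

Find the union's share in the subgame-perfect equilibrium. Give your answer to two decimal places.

65.12

Round 5 (the firm proposes): rejection yields 0 for the union; the firm offers 0 and keeps 200.
Round 4 (the union proposes): the firm can get 200 next round, worth 0.63 × 200 = 126 now. The union offers 126 and keeps 200 − 126 = 74.
Round 3 (the firm proposes): the union can get 74 next round, worth 0.63 × 74 = 46.62 now. The firm offers 46.62 and keeps 200 − 46.62 = 153.38.
Round 2 (the union proposes): the firm can get 153.38 next round, worth 0.63 × 153.38 = 96.6294 now, so the union offers 96.6294, keeping 103.3706.
Round 1 (the firm proposes): the union can get 103.3706 next round, worth 0.63 × 103.3706 = 65.123478 now; the firm offers that and keeps 134.876522.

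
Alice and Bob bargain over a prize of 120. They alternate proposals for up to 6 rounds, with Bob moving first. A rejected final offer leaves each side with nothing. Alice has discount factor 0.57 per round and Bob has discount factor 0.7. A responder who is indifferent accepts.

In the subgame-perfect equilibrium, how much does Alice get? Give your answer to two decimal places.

Round 6 (Alice proposes): Bob will accept anything ≥ 0, so Alice offers 0 and keeps 120.
Round 5 (Bob proposes): Alice can get 120 next round, worth 0.57 × 120 = 68.4 now. Bob offers 68.4 and keeps 120 − 68.4 = 51.6.
Round 4 (Alice proposes): Bob can get 51.6 next round, worth 0.7 × 51.6 = 36.12 now; Alice offers that and keeps 83.88.
Round 3 (Bob proposes): Alice can get 83.88 next round, worth 0.57 × 83.88 = 47.8116 now; Bob offers that and keeps 72.1884.
Round 2 (Alice proposes): Bob can get 72.1884 next round, worth 0.7 × 72.1884 = 50.53188 now. Alice offers 50.53188 and keeps 120 − 50.53188 = 69.46812.
Round 1 (Bob proposes): Alice can get 69.46812 next round, worth 0.57 × 69.46812 = 39.5968284 now. Bob offers 39.5968284 and keeps 120 − 39.5968284 = 80.4031716.

39.60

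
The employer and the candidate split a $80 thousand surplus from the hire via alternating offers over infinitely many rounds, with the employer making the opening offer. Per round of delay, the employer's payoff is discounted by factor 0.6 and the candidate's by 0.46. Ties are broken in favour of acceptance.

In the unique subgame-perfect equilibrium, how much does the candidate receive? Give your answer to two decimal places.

20.33

In a stationary SPE each proposer offers the other exactly their discounted continuation value.
If the employer keeps x when proposing and the candidate keeps y when proposing, then x = 80 − 0.46y and y = 80 − 0.6x.
Solving: x = 80(1 − 0.46) / (1 − 0.6·0.46) = 43.2 / 0.724 ≈ 59.6685.
The candidate gets 80 − 59.6685 ≈ 20.3315.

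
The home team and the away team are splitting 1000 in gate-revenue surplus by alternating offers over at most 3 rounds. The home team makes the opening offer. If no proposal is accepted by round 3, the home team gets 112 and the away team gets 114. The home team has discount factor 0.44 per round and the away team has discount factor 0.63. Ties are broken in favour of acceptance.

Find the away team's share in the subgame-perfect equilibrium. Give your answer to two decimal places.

384.40

Round 3 (the home team proposes): the away team gets 114 if talks fail, so the home team offers 114 and keeps 886.
Round 2 (the away team proposes): the home team can get 886 next round, worth 0.44 × 886 = 389.84 now. The away team offers 389.84 and keeps 1000 − 389.84 = 610.16.
Round 1 (the home team proposes): the away team can get 610.16 next round, worth 0.63 × 610.16 = 384.4008 now, so the home team offers 384.4008, keeping 615.5992.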